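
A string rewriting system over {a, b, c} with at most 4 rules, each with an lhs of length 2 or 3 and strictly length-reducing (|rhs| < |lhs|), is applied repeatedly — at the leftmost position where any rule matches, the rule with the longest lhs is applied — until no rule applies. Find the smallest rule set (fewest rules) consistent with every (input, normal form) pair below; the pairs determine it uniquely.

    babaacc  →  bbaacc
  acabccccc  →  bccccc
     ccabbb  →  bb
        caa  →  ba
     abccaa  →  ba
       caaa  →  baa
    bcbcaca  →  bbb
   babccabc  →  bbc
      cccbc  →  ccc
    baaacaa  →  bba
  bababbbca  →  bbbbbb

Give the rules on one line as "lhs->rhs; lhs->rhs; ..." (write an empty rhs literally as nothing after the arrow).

  | babaacc => bbaacc
  | acabccccc => abccccc => bccccc
  | ccabbb => cbbb => bb
  | caa => ba

ab->b; ca->b; cab->b; cb->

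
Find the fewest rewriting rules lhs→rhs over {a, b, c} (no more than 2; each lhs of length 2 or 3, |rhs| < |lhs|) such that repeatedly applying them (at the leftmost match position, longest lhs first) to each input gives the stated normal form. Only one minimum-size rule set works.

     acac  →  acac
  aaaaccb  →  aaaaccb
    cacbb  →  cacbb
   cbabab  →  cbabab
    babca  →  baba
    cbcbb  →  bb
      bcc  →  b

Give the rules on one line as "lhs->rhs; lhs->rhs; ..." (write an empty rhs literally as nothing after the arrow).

  | acac
  | aaaaccb
  | cacbb
  | cbabab

bc->b; cbc->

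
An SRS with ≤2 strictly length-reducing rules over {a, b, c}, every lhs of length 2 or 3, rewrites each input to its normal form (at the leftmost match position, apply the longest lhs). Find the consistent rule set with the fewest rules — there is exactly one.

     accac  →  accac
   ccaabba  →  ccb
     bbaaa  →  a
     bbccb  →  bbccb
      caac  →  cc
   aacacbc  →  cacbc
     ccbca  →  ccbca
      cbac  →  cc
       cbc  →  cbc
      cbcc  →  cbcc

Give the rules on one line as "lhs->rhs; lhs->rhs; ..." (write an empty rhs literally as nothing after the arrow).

aa->; ba->

  | accac
  | ccaabba => ccbba => ccb
  | bbaaa => baa => a
  | bbccb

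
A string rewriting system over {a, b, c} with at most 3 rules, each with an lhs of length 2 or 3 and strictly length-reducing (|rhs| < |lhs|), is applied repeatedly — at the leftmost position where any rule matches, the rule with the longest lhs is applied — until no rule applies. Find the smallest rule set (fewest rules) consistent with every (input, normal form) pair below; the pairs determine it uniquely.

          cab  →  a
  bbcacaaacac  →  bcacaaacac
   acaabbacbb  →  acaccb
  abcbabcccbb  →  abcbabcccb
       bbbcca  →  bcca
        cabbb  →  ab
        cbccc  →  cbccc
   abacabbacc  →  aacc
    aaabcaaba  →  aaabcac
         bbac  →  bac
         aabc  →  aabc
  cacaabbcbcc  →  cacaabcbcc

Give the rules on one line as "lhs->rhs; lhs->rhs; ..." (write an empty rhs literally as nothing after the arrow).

aba->c; bb->b; cab->a

  | cab => a
  | bbcacaaacac => bcacaaacac
  | acaabbacbb => acaabacbb => acaccbb => acaccb
  | abcbabcccbb => abcbabcccb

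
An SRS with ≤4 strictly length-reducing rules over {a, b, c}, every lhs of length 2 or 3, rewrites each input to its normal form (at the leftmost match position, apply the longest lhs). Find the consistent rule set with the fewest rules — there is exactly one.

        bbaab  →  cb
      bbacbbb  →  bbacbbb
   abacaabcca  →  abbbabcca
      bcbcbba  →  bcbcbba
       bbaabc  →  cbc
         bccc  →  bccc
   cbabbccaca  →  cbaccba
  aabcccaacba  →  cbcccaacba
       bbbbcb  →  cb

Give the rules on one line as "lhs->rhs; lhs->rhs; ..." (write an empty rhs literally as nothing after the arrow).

  | bbaab => bbcb => cb
  | bbacbbb
  | abacaabcca => abbbabcca
  | bcbcbba

aab->cb; aca->bb; bbc->c; cac->cb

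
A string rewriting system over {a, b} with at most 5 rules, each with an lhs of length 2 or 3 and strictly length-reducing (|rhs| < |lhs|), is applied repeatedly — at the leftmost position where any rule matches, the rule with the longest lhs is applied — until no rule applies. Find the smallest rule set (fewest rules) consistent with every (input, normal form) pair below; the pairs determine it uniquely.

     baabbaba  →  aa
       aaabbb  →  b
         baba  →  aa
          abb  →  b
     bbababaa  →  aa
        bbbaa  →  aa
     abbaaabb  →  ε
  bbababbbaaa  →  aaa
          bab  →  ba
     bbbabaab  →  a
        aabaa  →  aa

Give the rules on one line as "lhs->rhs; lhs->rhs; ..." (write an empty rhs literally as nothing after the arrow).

  | baabbaba => aabbaba => baba => baa => aa
  | aaabbb => abb => b
  | baba => baa => aa
  | abb => b

aab->; ab->; baa->aa; bab->ba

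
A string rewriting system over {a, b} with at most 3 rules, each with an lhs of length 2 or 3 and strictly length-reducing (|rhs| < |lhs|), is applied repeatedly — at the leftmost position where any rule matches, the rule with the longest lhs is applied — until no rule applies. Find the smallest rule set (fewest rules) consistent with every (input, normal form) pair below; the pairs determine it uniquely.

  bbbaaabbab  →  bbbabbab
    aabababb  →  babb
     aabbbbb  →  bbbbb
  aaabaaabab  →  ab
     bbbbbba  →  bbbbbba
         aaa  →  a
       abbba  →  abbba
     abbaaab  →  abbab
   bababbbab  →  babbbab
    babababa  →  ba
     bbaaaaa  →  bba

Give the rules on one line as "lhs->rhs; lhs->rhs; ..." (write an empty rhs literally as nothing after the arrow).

aa->; aba->a

  | bbbaaabbab => bbbabbab
  | aabababb => bababb => babb
  | aabbbbb => bbbbb
  | aaabaaabab => abaaabab => aaabab => abab => ab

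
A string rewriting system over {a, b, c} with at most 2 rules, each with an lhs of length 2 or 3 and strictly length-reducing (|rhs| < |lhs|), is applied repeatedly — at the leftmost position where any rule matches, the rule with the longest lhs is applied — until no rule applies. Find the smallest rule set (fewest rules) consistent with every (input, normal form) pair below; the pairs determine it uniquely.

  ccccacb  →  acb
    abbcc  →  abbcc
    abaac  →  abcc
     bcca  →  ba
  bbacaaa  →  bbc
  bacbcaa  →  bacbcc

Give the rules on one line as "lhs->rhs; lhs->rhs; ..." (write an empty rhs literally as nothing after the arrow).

  | ccccacb => ccacb => acb
  | abbcc
  | abaac => abcc
  | bcca => ba

aa->c; cca->a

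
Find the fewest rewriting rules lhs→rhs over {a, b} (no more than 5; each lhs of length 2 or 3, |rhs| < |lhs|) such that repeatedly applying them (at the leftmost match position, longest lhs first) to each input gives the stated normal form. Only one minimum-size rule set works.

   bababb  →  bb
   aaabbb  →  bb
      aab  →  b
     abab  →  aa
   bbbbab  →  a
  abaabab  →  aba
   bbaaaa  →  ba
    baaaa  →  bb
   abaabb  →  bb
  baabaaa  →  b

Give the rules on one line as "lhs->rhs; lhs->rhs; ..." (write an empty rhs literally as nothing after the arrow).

  | bababb => aabb => bb
  | aaabbb => bbbbb => aabb => bb
  | aab => b
  | abab => aa

aaa->bb; aab->b; bab->a; bbb->aa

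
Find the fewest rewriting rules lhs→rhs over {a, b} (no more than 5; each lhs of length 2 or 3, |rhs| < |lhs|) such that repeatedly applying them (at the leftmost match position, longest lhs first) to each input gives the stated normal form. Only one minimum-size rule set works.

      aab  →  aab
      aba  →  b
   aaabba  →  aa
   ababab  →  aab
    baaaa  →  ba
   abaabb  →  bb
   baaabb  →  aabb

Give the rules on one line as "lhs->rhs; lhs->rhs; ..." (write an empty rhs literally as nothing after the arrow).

  | aab
  | aba => b
  | aaabba => babba => bba => aa
  | ababab => bbab => aab

aaa->ba; aba->b; bab->b; bba->aa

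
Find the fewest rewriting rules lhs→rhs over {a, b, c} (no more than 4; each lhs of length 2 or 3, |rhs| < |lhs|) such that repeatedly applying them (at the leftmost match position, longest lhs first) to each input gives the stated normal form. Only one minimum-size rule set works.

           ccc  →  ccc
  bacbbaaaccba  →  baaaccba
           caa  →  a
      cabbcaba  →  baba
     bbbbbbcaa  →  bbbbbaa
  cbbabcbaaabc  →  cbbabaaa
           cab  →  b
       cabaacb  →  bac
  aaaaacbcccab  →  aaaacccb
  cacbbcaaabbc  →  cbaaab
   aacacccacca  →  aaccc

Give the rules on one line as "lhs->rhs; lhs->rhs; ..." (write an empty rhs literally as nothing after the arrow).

  | ccc
  | bacbbaaaccba => bcbaaaccba => baaaccba
  | caa => a
  | cabbcaba => bbcaba => baba

acb->c; bc->; ca->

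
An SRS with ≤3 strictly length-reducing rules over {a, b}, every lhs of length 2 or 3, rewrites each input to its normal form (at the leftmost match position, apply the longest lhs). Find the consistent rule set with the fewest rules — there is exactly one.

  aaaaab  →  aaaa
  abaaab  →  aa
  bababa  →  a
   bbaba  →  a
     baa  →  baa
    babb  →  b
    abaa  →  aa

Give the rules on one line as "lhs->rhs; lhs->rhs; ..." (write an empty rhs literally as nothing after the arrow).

ab->; bab->ab

  | aaaaab => aaaa
  | abaaab => aaab => aa
  | bababa => ababa => aba => a
  | bbaba => baba => aba => a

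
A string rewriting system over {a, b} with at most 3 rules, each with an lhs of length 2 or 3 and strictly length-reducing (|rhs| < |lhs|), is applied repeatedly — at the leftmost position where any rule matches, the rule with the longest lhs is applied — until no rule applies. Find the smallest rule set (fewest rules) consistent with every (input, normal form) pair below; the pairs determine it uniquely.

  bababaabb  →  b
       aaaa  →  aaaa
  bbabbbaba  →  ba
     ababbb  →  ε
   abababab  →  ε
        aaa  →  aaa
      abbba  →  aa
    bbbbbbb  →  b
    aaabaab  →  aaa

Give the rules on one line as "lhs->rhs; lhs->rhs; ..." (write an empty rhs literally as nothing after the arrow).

  | bababaabb => babaabb => baabb => bab => b
  | aaaa
  | bbabbbaba => aabbbaba => abbaba => baba => ba
  | ababbb => abbb => bb => ε

ab->; bb->; bba->aa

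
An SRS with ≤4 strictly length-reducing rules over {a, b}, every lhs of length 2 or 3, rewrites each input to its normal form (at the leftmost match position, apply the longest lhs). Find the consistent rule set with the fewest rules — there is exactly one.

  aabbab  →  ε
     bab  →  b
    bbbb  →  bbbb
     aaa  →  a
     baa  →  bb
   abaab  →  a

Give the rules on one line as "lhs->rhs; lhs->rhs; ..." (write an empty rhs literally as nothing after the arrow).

  | aabbab => abab => ab => ε
  | bab => b
  | bbbb
  | aaa => a

aaa->a; ab->; baa->bb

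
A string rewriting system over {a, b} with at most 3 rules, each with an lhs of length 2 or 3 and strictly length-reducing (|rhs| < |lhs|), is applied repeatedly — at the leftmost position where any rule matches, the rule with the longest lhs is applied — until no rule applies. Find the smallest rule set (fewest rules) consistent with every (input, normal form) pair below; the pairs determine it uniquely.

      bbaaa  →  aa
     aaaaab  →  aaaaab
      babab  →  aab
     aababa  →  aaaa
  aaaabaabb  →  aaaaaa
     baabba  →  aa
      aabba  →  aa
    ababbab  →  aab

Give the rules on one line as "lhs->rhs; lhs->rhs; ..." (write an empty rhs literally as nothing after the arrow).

  | bbaaa => aa
  | aaaaab
  | babab => abab => aab
  | aababa => aaaba => aaaa

ba->a; bb->; bba->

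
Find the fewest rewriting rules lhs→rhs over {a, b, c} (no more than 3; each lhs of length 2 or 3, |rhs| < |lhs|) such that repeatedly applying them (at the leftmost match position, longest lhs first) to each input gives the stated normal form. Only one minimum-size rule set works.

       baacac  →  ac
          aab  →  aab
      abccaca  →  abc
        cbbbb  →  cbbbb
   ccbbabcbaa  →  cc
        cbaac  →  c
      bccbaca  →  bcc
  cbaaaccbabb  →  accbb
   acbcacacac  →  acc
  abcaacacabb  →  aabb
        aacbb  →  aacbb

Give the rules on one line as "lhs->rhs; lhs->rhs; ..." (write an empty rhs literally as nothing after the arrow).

  | baacac => acac => ac
  | aab
  | abccaca => abcca => abc
  | cbbbb

ba->; bca->ca; ca->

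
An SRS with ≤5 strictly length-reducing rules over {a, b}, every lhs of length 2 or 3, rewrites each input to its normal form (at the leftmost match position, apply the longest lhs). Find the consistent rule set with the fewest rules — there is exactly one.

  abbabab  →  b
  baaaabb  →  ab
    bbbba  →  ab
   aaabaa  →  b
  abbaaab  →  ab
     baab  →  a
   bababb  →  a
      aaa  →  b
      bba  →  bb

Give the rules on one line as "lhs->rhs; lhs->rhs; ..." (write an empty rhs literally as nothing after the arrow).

  | abbabab => abaab => abab => aa => b
  | baaaabb => baaabb => baabb => babb => ab
  | bbbba => aba => ab
  | aaabaa => babaa => aaa => ba => b

aa->b; ba->b; bab->a; bbb->a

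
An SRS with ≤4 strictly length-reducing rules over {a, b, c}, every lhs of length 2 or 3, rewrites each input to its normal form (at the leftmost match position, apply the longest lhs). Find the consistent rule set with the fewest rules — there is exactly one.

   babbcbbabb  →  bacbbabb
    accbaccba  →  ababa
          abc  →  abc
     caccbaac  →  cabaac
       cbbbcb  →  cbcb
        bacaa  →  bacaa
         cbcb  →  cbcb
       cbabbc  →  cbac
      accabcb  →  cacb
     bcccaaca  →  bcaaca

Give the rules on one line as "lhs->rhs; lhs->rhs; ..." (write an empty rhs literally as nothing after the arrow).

aab->ca; bbc->c; cc->

  | babbcbbabb => bacbbabb
  | accbaccba => abaccba => ababa
  | abc
  | caccbaac => cabaac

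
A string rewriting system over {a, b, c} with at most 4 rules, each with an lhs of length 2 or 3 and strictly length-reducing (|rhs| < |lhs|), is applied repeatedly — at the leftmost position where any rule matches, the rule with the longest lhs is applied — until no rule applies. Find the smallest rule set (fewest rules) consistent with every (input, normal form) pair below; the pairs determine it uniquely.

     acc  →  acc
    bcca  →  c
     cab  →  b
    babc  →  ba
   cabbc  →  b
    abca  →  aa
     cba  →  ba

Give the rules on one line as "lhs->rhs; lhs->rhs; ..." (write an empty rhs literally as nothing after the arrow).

bc->; ca->c; cb->b

  | acc
  | bcca => ca => c
  | cab => cb => b
  | babc => ba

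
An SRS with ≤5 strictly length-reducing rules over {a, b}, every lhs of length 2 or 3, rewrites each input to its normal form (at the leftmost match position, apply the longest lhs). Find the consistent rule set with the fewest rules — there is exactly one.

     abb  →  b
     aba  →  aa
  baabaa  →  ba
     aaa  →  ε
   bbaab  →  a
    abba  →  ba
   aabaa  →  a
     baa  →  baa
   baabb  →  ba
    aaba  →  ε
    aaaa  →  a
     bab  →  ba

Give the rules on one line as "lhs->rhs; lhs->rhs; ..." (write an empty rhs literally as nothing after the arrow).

aaa->; ab->a; abb->b; bba->

  | abb => b
  | aba => aa
  | baabaa => baaaa => ba
  | aaa => ε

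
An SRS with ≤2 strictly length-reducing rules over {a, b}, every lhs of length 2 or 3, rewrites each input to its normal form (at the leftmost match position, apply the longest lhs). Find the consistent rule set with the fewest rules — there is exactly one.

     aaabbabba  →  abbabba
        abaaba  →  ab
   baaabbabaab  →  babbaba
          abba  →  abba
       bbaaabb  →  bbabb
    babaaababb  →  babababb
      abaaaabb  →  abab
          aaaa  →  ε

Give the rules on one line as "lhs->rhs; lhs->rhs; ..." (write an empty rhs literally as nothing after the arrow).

aa->; aab->a

  | aaabbabba => abbabba
  | abaaba => abaa => ab
  | baaabbabaab => babbabaab => babbaba
  | abba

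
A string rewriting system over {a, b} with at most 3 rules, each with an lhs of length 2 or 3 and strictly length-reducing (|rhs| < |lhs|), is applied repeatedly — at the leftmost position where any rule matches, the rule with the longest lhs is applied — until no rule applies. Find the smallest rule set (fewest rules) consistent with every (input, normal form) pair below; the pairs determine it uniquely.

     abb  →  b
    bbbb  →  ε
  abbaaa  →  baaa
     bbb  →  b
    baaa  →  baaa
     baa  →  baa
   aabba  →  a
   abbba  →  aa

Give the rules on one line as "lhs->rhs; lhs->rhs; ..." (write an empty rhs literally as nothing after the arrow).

ab->; bb->; bba->aa

  | abb => b
  | bbbb => bb => ε
  | abbaaa => baaa
  | bbb => b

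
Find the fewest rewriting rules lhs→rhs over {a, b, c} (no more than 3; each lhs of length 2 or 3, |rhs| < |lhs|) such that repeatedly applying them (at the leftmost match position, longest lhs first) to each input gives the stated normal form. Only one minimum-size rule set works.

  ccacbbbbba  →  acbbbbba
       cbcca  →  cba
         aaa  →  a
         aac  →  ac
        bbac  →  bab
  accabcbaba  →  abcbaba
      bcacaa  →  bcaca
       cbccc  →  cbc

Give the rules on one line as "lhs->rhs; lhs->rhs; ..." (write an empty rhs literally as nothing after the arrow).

  | ccacbbbbba => acbbbbba
  | cbcca => cba
  | aaa => aa => a
  | aac => ac

aa->a; bac->ab; cc->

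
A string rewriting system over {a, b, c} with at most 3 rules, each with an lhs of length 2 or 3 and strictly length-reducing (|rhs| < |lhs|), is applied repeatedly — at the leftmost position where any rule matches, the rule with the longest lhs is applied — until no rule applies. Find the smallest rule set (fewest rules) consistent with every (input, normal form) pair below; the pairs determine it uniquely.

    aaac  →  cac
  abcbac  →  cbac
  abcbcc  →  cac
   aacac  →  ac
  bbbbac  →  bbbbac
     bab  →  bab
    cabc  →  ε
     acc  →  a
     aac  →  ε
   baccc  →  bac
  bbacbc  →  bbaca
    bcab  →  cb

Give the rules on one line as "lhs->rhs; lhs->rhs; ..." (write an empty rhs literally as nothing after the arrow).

aa->c; bc->a; cc->

  | aaac => cac
  | abcbac => aabac => cbac
  | abcbcc => aabcc => cbcc => cac
  | aacac => ccac => ac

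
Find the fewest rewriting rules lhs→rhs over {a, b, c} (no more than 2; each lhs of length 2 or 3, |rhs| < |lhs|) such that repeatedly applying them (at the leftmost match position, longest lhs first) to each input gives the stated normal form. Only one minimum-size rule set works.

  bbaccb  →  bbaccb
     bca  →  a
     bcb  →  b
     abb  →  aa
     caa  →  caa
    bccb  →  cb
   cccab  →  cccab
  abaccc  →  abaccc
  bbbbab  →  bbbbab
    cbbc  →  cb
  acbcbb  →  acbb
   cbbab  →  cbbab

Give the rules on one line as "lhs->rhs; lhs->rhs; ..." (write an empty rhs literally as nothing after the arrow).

abb->aa; bc->

  | bbaccb
  | bca => a
  | bcb => b
  | abb => aa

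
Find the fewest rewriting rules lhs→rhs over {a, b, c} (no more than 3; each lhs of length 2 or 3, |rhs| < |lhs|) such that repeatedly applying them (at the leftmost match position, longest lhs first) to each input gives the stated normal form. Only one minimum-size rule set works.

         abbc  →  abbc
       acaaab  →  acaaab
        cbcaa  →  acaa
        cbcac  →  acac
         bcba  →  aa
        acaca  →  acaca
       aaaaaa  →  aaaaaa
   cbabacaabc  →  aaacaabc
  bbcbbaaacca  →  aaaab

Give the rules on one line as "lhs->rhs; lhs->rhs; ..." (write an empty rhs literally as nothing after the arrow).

  | abbc
  | acaaab
  | cbcaa => acaa
  | cbcac => acac

ba->a; cb->a; cca->b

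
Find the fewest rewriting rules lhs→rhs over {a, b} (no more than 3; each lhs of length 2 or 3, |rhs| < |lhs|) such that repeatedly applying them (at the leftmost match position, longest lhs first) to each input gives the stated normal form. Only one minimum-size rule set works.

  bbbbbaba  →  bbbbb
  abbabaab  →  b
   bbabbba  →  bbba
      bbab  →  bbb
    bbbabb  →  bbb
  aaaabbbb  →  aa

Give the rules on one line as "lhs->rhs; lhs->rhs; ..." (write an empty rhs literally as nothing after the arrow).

ab->b; aba->; abb->

  | bbbbbaba => bbbbb
  | abbabaab => abaab => ab => b
  | bbabbba => bbba
  | bbab => bbb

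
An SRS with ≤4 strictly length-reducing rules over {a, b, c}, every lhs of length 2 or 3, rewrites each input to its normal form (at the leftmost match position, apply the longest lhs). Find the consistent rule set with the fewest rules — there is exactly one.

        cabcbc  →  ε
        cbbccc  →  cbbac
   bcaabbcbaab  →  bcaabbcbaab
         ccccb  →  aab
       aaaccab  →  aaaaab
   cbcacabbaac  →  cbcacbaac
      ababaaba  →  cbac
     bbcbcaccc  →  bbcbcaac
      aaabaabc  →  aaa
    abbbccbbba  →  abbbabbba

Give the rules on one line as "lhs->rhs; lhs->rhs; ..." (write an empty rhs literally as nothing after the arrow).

  | cabcbc => ccbc => abc => ε
  | cbbccc => cbbac
  | bcaabbcbaab
  | ccccb => accb => aab

aba->c; abc->; cab->c; cc->a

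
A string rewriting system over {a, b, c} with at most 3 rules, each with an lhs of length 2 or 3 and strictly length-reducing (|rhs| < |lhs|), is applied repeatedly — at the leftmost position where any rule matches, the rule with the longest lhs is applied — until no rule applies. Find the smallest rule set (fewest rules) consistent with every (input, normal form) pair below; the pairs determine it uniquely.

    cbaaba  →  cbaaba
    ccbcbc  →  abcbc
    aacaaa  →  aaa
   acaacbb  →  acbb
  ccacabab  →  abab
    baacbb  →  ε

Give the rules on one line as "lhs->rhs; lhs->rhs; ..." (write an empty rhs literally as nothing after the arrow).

aac->; bbb->; cc->a

  | cbaaba
  | ccbcbc => abcbc
  | aacaaa => aaa
  | acaacbb => acbb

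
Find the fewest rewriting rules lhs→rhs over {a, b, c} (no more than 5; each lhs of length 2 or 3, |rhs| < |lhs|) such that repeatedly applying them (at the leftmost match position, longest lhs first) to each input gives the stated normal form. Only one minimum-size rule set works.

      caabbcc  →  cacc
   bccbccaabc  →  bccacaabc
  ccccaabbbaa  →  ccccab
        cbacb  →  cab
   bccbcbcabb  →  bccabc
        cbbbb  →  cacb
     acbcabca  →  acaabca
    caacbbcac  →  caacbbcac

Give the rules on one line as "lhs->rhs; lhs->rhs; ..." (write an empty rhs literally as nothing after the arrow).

abb->; ba->b; bbb->ac; cbc->ca

  | caabbcc => cacc
  | bccbccaabc => bccacaabc
  | ccccaabbbaa => ccccabaa => ccccaba => ccccab
  | cbacb => cbcb => cab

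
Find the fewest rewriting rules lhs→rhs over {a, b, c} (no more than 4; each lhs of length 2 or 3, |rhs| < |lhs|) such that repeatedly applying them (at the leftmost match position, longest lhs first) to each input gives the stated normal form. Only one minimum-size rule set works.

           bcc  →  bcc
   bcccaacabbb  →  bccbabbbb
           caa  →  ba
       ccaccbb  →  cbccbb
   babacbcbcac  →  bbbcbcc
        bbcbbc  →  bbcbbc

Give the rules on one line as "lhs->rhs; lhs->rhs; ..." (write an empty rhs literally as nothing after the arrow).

aba->bb; bca->; ca->b

  | bcc
  | bcccaacabbb => bccbacabbb => bccbabbbb
  | caa => ba
  | ccaccbb => cbccbb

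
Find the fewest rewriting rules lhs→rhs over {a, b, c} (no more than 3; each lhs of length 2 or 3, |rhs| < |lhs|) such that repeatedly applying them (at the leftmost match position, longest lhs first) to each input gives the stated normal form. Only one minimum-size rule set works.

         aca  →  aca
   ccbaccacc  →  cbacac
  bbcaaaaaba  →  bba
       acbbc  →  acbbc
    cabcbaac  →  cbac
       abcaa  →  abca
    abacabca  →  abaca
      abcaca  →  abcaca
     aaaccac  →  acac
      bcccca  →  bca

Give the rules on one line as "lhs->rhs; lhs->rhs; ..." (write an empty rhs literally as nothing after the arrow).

  | aca
  | ccbaccacc => cbaccacc => cbacacc => cbacac
  | bbcaaaaaba => bbcaaaaba => bbcaaaba => bbcaaba => bbcaba => bba
  | acbbc

aa->a; cab->; cc->c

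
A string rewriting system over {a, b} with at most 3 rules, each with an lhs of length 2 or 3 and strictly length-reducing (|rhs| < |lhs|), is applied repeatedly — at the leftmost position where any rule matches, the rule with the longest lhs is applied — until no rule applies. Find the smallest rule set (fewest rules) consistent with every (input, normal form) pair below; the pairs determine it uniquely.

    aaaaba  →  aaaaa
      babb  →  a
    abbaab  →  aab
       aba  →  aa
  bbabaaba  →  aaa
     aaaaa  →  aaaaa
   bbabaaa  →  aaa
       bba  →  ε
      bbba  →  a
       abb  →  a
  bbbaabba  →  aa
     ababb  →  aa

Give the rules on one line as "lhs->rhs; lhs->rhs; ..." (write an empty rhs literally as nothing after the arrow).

ba->a; bb->; bba->

  | aaaaba => aaaaa
  | babb => abb => a
  | abbaab => aab
  | aba => aa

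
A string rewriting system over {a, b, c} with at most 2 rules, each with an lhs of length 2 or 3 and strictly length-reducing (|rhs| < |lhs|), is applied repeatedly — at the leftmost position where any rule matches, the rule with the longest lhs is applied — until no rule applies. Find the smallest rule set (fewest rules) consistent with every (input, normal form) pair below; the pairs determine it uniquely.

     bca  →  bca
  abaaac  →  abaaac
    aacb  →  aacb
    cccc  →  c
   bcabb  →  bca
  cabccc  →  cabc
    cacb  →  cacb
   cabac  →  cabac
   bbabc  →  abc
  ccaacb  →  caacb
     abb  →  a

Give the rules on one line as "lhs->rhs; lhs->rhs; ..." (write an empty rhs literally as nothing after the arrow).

  | bca
  | abaaac
  | aacb
  | cccc => ccc => cc => c

bb->; cc->c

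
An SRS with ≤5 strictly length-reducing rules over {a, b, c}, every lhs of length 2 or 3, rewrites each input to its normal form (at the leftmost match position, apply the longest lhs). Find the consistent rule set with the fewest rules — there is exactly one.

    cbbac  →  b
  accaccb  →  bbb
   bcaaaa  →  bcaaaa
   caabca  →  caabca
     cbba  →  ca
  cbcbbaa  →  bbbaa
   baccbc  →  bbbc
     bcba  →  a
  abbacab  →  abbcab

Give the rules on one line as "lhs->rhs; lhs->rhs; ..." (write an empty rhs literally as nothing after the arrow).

ac->c; bcb->; cb->c; cc->b

  | cbbac => cbac => cac => cc => b
  | accaccb => ccaccb => baccb => bccb => bbb
  | bcaaaa
  | caabca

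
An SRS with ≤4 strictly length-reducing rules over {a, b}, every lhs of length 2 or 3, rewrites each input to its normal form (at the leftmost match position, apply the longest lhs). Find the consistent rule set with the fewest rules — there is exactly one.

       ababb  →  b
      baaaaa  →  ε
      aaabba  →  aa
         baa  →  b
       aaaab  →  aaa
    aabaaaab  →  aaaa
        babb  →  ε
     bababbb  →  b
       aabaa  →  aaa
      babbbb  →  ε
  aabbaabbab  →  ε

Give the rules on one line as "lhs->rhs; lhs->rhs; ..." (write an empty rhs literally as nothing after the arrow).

  | ababb => abb => b
  | baaaaa => baaa => ba => ε
  | aaabba => aaba => aa
  | baa => b

ab->; ba->; baa->b; bb->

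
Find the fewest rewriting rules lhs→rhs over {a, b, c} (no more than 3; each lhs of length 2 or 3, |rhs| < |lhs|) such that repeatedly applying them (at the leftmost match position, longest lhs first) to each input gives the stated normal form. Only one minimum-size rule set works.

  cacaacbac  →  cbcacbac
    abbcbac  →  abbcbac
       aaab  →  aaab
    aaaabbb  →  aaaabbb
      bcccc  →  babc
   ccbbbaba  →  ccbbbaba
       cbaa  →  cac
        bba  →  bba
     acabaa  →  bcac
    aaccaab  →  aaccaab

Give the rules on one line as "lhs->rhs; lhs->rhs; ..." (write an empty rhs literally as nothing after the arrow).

  | cacaacbac => cbcacbac
  | abbcbac
  | aaab
  | aaaabbb

aca->bc; baa->ac; ccc->ab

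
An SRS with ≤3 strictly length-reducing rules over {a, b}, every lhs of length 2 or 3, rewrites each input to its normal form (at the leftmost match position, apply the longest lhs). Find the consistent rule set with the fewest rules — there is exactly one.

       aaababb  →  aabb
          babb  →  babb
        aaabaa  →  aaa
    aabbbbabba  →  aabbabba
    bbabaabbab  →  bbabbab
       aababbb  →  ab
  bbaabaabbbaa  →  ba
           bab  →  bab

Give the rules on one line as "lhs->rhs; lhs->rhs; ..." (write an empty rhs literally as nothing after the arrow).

aba->; baa->a; bbb->b

  | aaababb => aabb
  | babb
  | aaabaa => aaa
  | aabbbbabba => aabbabba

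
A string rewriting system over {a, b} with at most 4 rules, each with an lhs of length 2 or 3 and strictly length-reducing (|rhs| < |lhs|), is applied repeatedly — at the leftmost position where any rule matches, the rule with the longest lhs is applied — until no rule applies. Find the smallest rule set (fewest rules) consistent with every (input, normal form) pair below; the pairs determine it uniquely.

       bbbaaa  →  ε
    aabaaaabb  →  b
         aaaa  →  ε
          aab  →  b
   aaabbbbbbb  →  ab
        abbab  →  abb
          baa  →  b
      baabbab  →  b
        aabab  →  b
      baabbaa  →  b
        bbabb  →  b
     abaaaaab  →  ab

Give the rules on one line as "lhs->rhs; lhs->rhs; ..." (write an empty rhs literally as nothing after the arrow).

  | bbbaaa => baaa => ba => ε
  | aabaaaabb => baaaabb => baabb => bbb => b
  | aaaa => aa => ε
  | aab => b

aa->; ba->; baa->b; bbb->b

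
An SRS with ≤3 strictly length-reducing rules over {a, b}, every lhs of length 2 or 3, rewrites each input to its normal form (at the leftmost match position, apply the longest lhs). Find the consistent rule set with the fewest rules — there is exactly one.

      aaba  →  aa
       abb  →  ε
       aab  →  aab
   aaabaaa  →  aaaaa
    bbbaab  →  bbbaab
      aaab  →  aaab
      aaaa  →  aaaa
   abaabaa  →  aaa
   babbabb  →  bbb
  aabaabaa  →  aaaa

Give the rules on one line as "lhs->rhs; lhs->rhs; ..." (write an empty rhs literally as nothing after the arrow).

  | aaba => aa
  | abb => ε
  | aab
  | aaabaaa => aaaaa

aba->a; abb->; bab->b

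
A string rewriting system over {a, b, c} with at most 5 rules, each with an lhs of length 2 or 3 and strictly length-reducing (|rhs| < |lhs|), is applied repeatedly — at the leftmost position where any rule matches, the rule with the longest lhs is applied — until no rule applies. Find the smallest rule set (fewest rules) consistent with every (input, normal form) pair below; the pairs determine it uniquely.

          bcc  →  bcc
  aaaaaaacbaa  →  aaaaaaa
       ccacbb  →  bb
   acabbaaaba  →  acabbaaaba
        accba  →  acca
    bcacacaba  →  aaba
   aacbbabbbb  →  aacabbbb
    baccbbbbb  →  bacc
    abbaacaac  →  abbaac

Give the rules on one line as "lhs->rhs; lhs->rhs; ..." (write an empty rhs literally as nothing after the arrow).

  | bcc
  | aaaaaaacbaa => aaaaaaacaa => aaaaaaa
  | ccacbb => caabb => bb
  | acabbaaaba

bca->ac; caa->; cac->aa; cb->c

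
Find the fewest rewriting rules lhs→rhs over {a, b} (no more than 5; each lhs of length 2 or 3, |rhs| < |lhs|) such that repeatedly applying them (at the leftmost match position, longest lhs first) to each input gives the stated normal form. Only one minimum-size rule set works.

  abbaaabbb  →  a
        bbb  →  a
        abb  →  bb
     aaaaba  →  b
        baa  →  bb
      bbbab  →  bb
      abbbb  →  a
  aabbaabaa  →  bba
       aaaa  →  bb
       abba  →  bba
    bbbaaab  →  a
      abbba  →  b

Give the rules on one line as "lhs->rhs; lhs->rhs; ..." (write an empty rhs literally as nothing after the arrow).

  | abbaaabbb => bbaaabbb => bbbabbb => aabbb => bbbb => ab => a
  | bbb => a
  | abb => bb
  | aaaaba => baaba => bbba => aa => b

aa->b; ab->a; abb->bb; bbb->a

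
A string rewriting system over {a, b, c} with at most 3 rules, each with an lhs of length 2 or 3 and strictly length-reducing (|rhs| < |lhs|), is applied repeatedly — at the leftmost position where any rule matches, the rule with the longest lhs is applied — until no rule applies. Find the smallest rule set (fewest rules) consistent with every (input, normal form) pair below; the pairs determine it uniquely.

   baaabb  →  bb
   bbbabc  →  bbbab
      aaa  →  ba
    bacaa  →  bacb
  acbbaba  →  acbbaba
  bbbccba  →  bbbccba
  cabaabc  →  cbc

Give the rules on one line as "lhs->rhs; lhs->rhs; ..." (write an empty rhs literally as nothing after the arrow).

aa->b; abb->; abc->ab

  | baaabb => bbabb => bb
  | bbbabc => bbbab
  | aaa => ba
  | bacaa => bacb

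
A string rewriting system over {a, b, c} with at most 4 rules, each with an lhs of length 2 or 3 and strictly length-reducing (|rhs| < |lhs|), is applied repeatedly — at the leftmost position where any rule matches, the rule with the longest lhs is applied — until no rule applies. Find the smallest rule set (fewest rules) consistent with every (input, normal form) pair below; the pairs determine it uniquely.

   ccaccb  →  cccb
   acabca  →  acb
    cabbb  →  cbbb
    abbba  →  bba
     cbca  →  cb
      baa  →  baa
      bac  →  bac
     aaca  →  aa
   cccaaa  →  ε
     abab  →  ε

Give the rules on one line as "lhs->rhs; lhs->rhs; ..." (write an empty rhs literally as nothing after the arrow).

  | ccaccb => cccb
  | acabca => acbca => acb
  | cabbb => cbbb
  | abbba => bba

ab->; ca->; cab->cb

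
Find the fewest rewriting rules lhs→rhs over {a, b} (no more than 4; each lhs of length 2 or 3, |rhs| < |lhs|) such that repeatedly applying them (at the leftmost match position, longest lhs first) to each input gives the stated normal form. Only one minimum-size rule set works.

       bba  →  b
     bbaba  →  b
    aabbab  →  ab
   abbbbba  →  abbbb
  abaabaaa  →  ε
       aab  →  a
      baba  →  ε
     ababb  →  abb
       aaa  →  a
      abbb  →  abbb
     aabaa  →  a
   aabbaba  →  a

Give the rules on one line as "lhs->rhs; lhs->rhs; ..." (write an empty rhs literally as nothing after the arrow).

aa->; aab->a; ba->

  | bba => b
  | bbaba => bba => b
  | aabbab => abab => ab
  | abbbbba => abbbb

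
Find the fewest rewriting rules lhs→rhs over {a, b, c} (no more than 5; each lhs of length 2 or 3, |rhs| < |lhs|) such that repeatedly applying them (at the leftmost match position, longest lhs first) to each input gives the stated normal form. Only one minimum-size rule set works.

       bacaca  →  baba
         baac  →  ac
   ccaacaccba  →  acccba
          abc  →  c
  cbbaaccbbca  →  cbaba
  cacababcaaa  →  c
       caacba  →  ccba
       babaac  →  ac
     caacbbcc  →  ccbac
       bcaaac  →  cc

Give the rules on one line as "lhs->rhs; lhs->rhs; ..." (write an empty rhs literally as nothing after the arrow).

aa->c; bc->a; ca->c; cca->ba

  | bacaca => bacca => baba
  | baac => bcc => ac
  | ccaacaccba => baacaccba => bccaccba => acaccba => acccba
  | abc => aa => c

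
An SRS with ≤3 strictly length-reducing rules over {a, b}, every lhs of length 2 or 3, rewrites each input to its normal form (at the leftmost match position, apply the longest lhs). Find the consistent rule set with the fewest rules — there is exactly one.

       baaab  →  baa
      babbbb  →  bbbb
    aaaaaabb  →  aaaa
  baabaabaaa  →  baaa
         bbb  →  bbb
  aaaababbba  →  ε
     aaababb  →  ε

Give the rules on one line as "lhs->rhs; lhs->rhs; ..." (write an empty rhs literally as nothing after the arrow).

ab->; aba->

  | baaab => baa
  | babbbb => bbbb
  | aaaaaabb => aaaaab => aaaa
  | baabaabaaa => baabaaa => baaa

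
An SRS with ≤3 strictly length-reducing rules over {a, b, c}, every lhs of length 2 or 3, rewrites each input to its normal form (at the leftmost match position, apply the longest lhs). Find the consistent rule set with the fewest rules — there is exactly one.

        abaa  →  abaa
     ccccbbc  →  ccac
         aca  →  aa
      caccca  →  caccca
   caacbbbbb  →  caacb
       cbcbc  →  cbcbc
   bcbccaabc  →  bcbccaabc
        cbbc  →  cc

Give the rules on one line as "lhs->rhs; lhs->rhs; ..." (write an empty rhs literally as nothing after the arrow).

aca->aa; bb->; ccb->ab

  | abaa
  | ccccbbc => ccabbc => ccac
  | aca => aa
  | caccca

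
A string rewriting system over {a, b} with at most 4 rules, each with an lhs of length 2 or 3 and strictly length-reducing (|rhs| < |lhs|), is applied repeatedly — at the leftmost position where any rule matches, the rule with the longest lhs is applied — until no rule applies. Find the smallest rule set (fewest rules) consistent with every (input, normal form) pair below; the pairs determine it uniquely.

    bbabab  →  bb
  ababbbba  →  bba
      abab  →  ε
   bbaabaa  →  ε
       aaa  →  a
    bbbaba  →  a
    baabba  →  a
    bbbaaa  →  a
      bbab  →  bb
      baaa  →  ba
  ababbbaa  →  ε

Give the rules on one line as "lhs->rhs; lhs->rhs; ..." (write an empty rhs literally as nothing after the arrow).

aa->; ab->; abb->bb; bbb->ab

  | bbabab => bbab => bb
  | ababbbba => abbbba => bbbba => abba => bba
  | abab => ab => ε
  | bbaabaa => bbbaa => abaa => aa => ε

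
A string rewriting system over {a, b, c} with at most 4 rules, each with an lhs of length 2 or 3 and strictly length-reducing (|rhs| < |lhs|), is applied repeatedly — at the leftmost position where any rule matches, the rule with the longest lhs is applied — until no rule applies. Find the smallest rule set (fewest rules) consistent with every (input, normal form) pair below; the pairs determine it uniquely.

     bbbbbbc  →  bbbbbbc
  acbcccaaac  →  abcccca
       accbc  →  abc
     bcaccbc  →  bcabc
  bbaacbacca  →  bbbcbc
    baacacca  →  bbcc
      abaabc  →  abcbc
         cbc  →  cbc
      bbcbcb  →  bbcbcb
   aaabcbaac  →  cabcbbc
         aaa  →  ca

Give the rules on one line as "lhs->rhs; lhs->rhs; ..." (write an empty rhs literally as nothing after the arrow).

  | bbbbbbc
  | acbcccaaac => abcccaaac => abccccac => abcccca
  | accbc => acbc => abc
  | bcaccbc => bcacbc => bcabc

aa->c; aac->bc; ac->a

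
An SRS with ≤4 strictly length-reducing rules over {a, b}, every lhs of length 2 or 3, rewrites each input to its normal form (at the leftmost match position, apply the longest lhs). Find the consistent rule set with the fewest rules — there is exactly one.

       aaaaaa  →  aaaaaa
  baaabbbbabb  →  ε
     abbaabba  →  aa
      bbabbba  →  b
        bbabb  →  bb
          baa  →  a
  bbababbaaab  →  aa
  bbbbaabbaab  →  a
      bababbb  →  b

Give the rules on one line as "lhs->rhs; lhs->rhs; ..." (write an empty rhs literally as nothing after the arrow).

ab->a; abb->; baa->a; bba->

  | aaaaaa
  | baaabbbbabb => aabbbbabb => abbabb => abb => ε
  | abbaabba => aabba => aa
  | bbabbba => bbba => b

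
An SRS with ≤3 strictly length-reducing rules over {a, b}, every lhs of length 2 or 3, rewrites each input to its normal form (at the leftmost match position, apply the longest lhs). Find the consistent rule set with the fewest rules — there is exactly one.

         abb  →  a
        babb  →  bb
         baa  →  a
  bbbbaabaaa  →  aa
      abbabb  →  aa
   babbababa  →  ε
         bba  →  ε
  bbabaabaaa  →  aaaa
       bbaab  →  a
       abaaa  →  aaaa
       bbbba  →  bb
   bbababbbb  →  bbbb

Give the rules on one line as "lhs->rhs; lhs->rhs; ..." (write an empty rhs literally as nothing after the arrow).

  | abb => ab => a
  | babb => bb
  | baa => a
  | bbbbaabaaa => bbabaaa => baaa => aa

ab->a; ba->; bba->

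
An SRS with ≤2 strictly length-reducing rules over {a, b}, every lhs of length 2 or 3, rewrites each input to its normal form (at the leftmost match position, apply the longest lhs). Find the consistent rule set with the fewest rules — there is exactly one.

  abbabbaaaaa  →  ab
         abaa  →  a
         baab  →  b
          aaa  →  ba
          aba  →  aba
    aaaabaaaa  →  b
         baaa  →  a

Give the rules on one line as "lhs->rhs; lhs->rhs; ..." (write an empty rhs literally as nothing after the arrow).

  | abbabbaaaaa => abbabaaa => abbaa => ab
  | abaa => a
  | baab => b
  | aaa => ba

aa->b; baa->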